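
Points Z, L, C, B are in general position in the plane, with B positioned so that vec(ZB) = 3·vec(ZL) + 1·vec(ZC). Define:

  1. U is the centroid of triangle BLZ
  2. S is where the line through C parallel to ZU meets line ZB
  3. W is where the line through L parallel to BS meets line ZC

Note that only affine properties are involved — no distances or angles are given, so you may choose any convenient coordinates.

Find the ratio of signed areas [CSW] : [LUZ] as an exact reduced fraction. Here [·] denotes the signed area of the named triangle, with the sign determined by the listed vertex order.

Work in coordinates with Z = (0, 0), L = (1, 0), C = (0, 1), B = (3, 1).
1. U is the centroid of triangle BLZ ⇒ U = (4/3, 1/3)
2. S is where the line through C parallel to ZU meets line ZB ⇒ S = (12, 4)
3. W is where the line through L parallel to BS meets line ZC ⇒ W = (0, -1/3)
2·[CSW] = -16, 2·[LUZ] = 1/3
[CSW]:[LUZ] = -16:1/3 = -48

[CSW]:[LUZ] = -48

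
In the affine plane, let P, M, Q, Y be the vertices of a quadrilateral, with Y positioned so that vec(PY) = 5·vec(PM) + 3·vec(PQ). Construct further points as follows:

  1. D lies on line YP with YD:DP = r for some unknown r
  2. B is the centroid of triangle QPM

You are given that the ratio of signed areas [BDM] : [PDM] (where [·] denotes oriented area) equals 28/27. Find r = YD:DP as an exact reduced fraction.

Choose coordinates P = (0, 0), M = (1, 0), Q = (0, 1), Y = (5, 3).
1. With YD:DP = r, write λ = r/(r+1) so D = Y + λ·(P−Y); D is affine-linear in λ
2. B is the centroid of triangle QPM ⇒ B = (1/3, 1/3)
Every point depending on D is an affine combination of D and λ-independent points, so each such coordinate is linear in λ; the λ² term in each signed area is a multiple of (P−Y)×(P−Y) = 0, so 2·[BDM] and 2·[PDM] are each linear in λ. Evaluating at λ=0 and λ=1:
  2·[BDM] = 11/3·λ − 10/3,   2·[PDM] = 3·λ − 3
So [BDM]:[PDM] = (11/3·λ − 10/3) / (3·λ − 3). Setting this equal to 28/27:
  11/3·λ − 10/3 = 28/27·(3·λ − 3)  ⇒  λ = 2/5
Then r = λ/(1−λ) = (2/5)/(3/5) = 2/3. Check: with r = 2/3, D = (3, 9/5) and [BDM]:[PDM] = 28/27 as required.

r = 2/3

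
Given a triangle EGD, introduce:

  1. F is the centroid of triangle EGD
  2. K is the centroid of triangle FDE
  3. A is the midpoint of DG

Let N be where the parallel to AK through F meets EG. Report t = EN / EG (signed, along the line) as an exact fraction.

Set E = (0, 0), G = (1, 0), D = (0, 1); any affine frame gives the same invariant.
1. F is the centroid of triangle EGD ⇒ F = (1/3, 1/3)
2. K is the centroid of triangle FDE ⇒ K = (1/9, 4/9)
3. A is the midpoint of DG ⇒ A = (1/2, 1/2)
through F parallel to AK: direction (-7/18, -1/18); meets EG at N = (-2, 0)
N = E + t·(G−E) with t = -2

t = -2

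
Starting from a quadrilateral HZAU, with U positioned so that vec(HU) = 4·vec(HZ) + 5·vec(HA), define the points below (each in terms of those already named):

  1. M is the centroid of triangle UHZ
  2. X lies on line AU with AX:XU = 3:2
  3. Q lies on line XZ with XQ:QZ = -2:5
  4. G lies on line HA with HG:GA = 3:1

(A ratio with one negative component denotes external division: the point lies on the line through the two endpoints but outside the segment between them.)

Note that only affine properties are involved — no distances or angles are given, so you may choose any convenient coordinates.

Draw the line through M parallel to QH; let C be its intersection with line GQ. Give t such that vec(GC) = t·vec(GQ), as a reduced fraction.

t = 23/9

Set H = (0, 0), Z = (1, 0), A = (0, 1), U = (4, 5); any affine frame gives the same invariant.
1. M is the centroid of triangle UHZ ⇒ M = (5/3, 5/3)
2. X lies on line AU with AX:XU = 3:2 ⇒ X = (12/5, 17/5)
3. Q lies on line XZ with XQ:QZ = -2:5 ⇒ Q = (10/3, 17/3)
4. G lies on line HA with HG:GA = 3:1 ⇒ G = (0, 3/4)
through M parallel to QH: direction (-10/3, -17/3); meets GQ at C = (230/27, 719/54)
C = G + t·(Q−G) with t = 23/9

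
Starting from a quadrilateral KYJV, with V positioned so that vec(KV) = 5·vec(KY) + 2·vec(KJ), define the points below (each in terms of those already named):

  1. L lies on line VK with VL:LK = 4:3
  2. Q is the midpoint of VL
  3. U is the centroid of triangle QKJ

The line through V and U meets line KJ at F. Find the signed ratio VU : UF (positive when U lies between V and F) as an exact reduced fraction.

Work in coordinates with K = (0, 0), Y = (1, 0), J = (0, 1), V = (5, 2).
1. L lies on line VK with VL:LK = 4:3 ⇒ L = (15/7, 6/7)
2. Q is the midpoint of VL ⇒ Q = (25/7, 10/7)
3. U is the centroid of triangle QKJ ⇒ U = (25/21, 17/21)
line VU meets KJ at F = (0, 7/16)
U = V + t·(F−V) with t = 16/21, so VU:UF = 16/21:5/21

VU:UF = 16/5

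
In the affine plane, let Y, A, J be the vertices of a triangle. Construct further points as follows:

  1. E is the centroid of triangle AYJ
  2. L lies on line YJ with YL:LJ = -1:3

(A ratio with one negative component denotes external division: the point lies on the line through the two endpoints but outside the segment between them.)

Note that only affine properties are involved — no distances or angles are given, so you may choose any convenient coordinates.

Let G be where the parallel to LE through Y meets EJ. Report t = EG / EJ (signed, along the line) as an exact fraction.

Assign Y = (0, 0), A = (1, 0), J = (0, 1) — the answer is frame-independent, so this choice is without loss of generality.
1. E is the centroid of triangle AYJ ⇒ E = (1/3, 1/3)
2. L lies on line YJ with YL:LJ = -1:3 ⇒ L = (0, -1/2)
through Y parallel to LE: direction (1/3, 5/6); meets EJ at G = (2/9, 5/9)
G = E + t·(J−E) with t = 1/3

t = 1/3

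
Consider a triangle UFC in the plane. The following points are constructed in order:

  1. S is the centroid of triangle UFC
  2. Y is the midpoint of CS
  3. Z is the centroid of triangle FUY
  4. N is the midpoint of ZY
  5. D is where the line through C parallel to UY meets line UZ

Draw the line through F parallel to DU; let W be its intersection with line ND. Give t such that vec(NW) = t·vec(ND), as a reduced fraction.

t = 3

Work in coordinates with U = (0, 0), F = (1, 0), C = (0, 1).
1. S is the centroid of triangle UFC ⇒ S = (1/3, 1/3)
2. Y is the midpoint of CS ⇒ Y = (1/6, 2/3)
3. Z is the centroid of triangle FUY ⇒ Z = (7/18, 2/9)
4. N is the midpoint of ZY ⇒ N = (5/18, 4/9)
5. D is where the line through C parallel to UY meets line UZ ⇒ D = (-7/24, -1/6)
through F parallel to DU: direction (7/24, 1/6); meets ND at W = (-103/72, -25/18)
W = N + t·(D−N) with t = 3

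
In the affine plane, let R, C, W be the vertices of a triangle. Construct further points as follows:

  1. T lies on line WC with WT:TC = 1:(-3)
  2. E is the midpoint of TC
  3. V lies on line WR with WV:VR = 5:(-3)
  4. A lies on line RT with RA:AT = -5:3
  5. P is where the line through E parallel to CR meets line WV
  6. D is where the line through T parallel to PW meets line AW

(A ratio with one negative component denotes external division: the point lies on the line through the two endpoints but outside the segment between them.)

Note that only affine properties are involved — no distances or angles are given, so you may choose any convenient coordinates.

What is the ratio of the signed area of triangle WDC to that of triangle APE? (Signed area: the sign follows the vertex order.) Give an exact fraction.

Work in coordinates with R = (0, 0), C = (1, 0), W = (0, 1).
1. T lies on line WC with WT:TC = 1:(-3) ⇒ T = (-1/2, 3/2)
2. E is the midpoint of TC ⇒ E = (1/4, 3/4)
3. V lies on line WR with WV:VR = 5:(-3) ⇒ V = (0, -3/2)
4. A lies on line RT with RA:AT = -5:3 ⇒ A = (-5/4, 15/4)
5. P is where the line through E parallel to CR meets line WV ⇒ P = (0, 3/4)
6. D is where the line through T parallel to PW meets line AW ⇒ D = (-1/2, 21/10)
2·[WDC] = -3/5, 2·[APE] = 3/4
[WDC]:[APE] = -3/5:3/4 = -4/5

[WDC]:[APE] = -4/5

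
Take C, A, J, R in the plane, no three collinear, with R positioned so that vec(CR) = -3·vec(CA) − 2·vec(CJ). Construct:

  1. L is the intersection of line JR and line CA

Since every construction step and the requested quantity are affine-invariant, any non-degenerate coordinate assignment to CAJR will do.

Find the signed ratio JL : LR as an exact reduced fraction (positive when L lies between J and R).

Assign C = (0, 0), A = (1, 0), J = (0, 1), R = (-3, -2) — the answer is frame-independent, so this choice is without loss of generality.
1. L is the intersection of line JR and line CA ⇒ L = (-1, 0)
L = J + t·(R−J) with t = 1/3, so JL:LR = t:(1−t) = 1/3:2/3

JL:LR = 1/2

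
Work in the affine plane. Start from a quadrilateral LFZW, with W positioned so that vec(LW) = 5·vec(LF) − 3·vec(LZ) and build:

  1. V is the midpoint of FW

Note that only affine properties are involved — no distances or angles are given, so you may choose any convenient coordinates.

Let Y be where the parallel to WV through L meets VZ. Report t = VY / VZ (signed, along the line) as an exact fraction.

t = -3

Work in coordinates with L = (0, 0), F = (1, 0), Z = (0, 1), W = (5, -3).
1. V is the midpoint of FW ⇒ V = (3, -3/2)
through L parallel to WV: direction (-2, 3/2); meets VZ at Y = (12, -9)
Y = V + t·(Z−V) with t = -3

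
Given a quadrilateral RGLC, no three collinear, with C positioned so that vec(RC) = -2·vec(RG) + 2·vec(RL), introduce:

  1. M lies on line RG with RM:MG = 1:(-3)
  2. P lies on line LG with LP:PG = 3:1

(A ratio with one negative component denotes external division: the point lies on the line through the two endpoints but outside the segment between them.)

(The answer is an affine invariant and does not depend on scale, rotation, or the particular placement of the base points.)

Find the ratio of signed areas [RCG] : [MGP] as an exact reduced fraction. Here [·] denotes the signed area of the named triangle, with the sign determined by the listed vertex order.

Work in coordinates with R = (0, 0), G = (1, 0), L = (0, 1), C = (-2, 2).
1. M lies on line RG with RM:MG = 1:(-3) ⇒ M = (-1/2, 0)
2. P lies on line LG with LP:PG = 3:1 ⇒ P = (3/4, 1/4)
2·[RCG] = -2, 2·[MGP] = 3/8
[RCG]:[MGP] = -2:3/8 = -16/3

[RCG]:[MGP] = -16/3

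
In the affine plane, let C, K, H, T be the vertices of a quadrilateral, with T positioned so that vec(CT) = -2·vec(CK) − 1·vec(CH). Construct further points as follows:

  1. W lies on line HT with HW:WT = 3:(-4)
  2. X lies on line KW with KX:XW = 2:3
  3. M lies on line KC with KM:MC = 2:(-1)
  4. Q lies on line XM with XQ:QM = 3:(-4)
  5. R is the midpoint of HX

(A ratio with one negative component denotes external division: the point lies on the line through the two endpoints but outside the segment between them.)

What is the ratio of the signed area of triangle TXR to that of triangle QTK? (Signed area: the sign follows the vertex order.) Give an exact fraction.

Work in coordinates with C = (0, 0), K = (1, 0), H = (0, 1), T = (-2, -1).
1. W lies on line HT with HW:WT = 3:(-4) ⇒ W = (6, 7)
2. X lies on line KW with KX:XW = 2:3 ⇒ X = (3, 14/5)
3. M lies on line KC with KM:MC = 2:(-1) ⇒ M = (-1, 0)
4. Q lies on line XM with XQ:QM = 3:(-4) ⇒ Q = (15, 56/5)
5. R is the midpoint of HX ⇒ R = (3/2, 19/10)
2·[TXR] = 6/5, 2·[QTK] = 98/5
[TXR]:[QTK] = 6/5:98/5 = 3/49

[TXR]:[QTK] = 3/49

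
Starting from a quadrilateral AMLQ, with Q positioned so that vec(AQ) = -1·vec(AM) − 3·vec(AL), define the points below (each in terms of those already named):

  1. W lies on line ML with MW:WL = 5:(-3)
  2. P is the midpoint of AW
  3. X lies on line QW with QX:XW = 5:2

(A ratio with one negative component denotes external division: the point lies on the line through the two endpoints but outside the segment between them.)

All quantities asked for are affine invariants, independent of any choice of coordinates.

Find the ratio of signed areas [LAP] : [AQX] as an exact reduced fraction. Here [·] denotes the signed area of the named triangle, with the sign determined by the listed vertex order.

[LAP]:[AQX] = 3/20

Set A = (0, 0), M = (1, 0), L = (0, 1), Q = (-1, -3); any affine frame gives the same invariant.
1. W lies on line ML with MW:WL = 5:(-3) ⇒ W = (-3/2, 5/2)
2. P is the midpoint of AW ⇒ P = (-3/4, 5/4)
3. X lies on line QW with QX:XW = 5:2 ⇒ X = (-19/14, 13/14)
2·[LAP] = -3/4, 2·[AQX] = -5
[LAP]:[AQX] = -3/4:-5 = 3/20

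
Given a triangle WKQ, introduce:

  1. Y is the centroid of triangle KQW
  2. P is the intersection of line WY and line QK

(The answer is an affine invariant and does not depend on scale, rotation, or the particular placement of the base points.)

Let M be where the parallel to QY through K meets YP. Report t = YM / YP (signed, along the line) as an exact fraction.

Set W = (0, 0), K = (1, 0), Q = (0, 1); any affine frame gives the same invariant.
1. Y is the centroid of triangle KQW ⇒ Y = (1/3, 1/3)
2. P is the intersection of line WY and line QK ⇒ P = (1/2, 1/2)
through K parallel to QY: direction (1/3, -2/3); meets YP at M = (2/3, 2/3)
M = Y + t·(P−Y) with t = 2

t = 2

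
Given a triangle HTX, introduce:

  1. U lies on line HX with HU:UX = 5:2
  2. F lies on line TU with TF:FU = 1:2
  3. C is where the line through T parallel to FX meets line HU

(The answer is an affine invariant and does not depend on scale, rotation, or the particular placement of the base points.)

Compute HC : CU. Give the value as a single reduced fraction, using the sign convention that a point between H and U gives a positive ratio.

Choose coordinates H = (0, 0), T = (1, 0), X = (0, 1).
1. U lies on line HX with HU:UX = 5:2 ⇒ U = (0, 5/7)
2. F lies on line TU with TF:FU = 1:2 ⇒ F = (2/3, 5/21)
3. C is where the line through T parallel to FX meets line HU ⇒ C = (0, 8/7)
C = H + t·(U−H) with t = 8/5, so HC:CU = t:(1−t) = 8/5:-3/5

HC:CU = -8/3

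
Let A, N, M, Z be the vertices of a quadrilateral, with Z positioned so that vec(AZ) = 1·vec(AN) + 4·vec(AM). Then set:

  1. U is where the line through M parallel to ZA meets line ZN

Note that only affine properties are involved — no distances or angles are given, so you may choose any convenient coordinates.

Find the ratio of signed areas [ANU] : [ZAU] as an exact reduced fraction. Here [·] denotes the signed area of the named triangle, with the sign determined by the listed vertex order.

[ANU]:[ZAU] = -5

Choose coordinates A = (0, 0), N = (1, 0), M = (0, 1), Z = (1, 4).
1. U is where the line through M parallel to ZA meets line ZN ⇒ U = (1, 5)
2·[ANU] = 5, 2·[ZAU] = -1
[ANU]:[ZAU] = 5:-1 = -5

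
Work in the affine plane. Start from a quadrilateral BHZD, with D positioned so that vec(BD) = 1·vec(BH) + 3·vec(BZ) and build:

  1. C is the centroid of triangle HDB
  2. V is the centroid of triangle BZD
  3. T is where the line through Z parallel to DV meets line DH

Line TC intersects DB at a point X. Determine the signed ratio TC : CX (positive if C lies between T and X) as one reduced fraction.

Assign B = (0, 0), H = (1, 0), Z = (0, 1), D = (1, 3) — the answer is frame-independent, so this choice is without loss of generality.
1. C is the centroid of triangle HDB ⇒ C = (2/3, 1)
2. V is the centroid of triangle BZD ⇒ V = (1/3, 4/3)
3. T is where the line through Z parallel to DV meets line DH ⇒ T = (1, 7/2)
line TC meets DB at X = (8/9, 8/3)
C = T + t·(X−T) with t = 3, so TC:CX = 3:-2

TC:CX = -3/2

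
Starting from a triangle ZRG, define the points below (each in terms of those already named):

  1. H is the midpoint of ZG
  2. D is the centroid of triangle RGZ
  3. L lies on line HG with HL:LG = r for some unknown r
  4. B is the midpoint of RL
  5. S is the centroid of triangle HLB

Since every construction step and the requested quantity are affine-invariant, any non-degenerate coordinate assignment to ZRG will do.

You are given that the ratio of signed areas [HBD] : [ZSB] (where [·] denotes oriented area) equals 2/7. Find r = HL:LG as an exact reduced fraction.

r = 4

Work in coordinates with Z = (0, 0), R = (1, 0), G = (0, 1).
1. H is the midpoint of ZG ⇒ H = (0, 1/2)
2. D is the centroid of triangle RGZ ⇒ D = (1/3, 1/3)
3. With HL:LG = r, write λ = r/(r+1) so L = H + λ·(G−H); L is affine-linear in λ
4. B is the midpoint of RL ⇒ B is an affine combination of earlier points and hence also affine-linear in λ
5. S is the centroid of triangle HLB ⇒ S is an affine combination of earlier points and hence also affine-linear in λ
Every point depending on L is an affine combination of L and λ-independent points, so each such coordinate is linear in λ; the λ² term in each signed area is a multiple of (G−H)×(G−H) = 0, so 2·[HBD] and 2·[ZSB] are each linear in λ. Evaluating at λ=0 and λ=1:
  2·[HBD] = -1/12·λ,   2·[ZSB] = -1/12·λ − 1/6
So [HBD]:[ZSB] = (-1/12·λ) / (-1/12·λ − 1/6). Setting this equal to 2/7:
  -1/12·λ = 2/7·(-1/12·λ − 1/6)  ⇒  λ = 4/5
Then r = λ/(1−λ) = (4/5)/(1/5) = 4. Check: with r = 4, L = (0, 9/10) and [HBD]:[ZSB] = 2/7 as required.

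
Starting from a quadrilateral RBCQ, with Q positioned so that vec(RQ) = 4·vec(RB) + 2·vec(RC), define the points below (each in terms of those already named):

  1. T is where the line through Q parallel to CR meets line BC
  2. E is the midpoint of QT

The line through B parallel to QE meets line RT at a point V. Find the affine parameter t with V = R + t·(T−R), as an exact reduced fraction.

t = 1/4

Work in coordinates with R = (0, 0), B = (1, 0), C = (0, 1), Q = (4, 2).
1. T is where the line through Q parallel to CR meets line BC ⇒ T = (4, -3)
2. E is the midpoint of QT ⇒ E = (4, -1/2)
through B parallel to QE: direction (0, -5/2); meets RT at V = (1, -3/4)
V = R + t·(T−R) with t = 1/4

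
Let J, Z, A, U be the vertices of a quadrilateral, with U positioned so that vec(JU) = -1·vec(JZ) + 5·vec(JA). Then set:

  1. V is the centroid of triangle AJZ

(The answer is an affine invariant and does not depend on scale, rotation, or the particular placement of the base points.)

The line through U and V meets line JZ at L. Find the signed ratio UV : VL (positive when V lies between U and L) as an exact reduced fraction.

Choose coordinates J = (0, 0), Z = (1, 0), A = (0, 1), U = (-1, 5).
1. V is the centroid of triangle AJZ ⇒ V = (1/3, 1/3)
line UV meets JZ at L = (3/7, 0)
V = U + t·(L−U) with t = 14/15, so UV:VL = 14/15:1/15

UV:VL = 14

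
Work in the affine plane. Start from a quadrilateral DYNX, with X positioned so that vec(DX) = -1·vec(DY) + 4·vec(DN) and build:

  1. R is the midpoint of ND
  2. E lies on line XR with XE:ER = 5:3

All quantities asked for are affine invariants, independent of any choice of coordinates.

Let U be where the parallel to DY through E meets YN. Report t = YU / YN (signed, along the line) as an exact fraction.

t = 29/16

Work in coordinates with D = (0, 0), Y = (1, 0), N = (0, 1), X = (-1, 4).
1. R is the midpoint of ND ⇒ R = (0, 1/2)
2. E lies on line XR with XE:ER = 5:3 ⇒ E = (-3/8, 29/16)
through E parallel to DY: direction (1, 0); meets YN at U = (-13/16, 29/16)
U = Y + t·(N−Y) with t = 29/16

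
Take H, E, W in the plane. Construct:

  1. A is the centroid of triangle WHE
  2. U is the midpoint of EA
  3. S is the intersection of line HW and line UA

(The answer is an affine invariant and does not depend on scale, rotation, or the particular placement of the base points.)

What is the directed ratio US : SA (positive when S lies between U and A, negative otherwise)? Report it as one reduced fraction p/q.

Assign H = (0, 0), E = (1, 0), W = (0, 1) — the answer is frame-independent, so this choice is without loss of generality.
1. A is the centroid of triangle WHE ⇒ A = (1/3, 1/3)
2. U is the midpoint of EA ⇒ U = (2/3, 1/6)
3. S is the intersection of line HW and line UA ⇒ S = (0, 1/2)
S = U + t·(A−U) with t = 2, so US:SA = t:(1−t) = 2:-1

US:SA = -2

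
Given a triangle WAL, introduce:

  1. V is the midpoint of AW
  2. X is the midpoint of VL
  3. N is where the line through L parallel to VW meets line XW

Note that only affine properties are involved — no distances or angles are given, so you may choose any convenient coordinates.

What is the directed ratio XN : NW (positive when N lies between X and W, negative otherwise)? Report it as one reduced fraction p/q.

XN:NW = -1/2

Assign W = (0, 0), A = (1, 0), L = (0, 1) — the answer is frame-independent, so this choice is without loss of generality.
1. V is the midpoint of AW ⇒ V = (1/2, 0)
2. X is the midpoint of VL ⇒ X = (1/4, 1/2)
3. N is where the line through L parallel to VW meets line XW ⇒ N = (1/2, 1)
N = X + t·(W−X) with t = -1, so XN:NW = t:(1−t) = -1:2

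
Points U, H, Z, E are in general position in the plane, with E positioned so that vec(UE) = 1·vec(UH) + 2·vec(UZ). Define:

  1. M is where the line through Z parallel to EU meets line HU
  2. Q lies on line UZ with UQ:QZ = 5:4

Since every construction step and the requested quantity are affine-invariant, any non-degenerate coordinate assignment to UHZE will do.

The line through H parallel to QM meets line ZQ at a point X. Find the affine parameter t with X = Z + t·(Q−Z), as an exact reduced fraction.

t = 19/4

Assign U = (0, 0), H = (1, 0), Z = (0, 1), E = (1, 2) — the answer is frame-independent, so this choice is without loss of generality.
1. M is where the line through Z parallel to EU meets line HU ⇒ M = (-1/2, 0)
2. Q lies on line UZ with UQ:QZ = 5:4 ⇒ Q = (0, 5/9)
through H parallel to QM: direction (-1/2, -5/9); meets ZQ at X = (0, -10/9)
X = Z + t·(Q−Z) with t = 19/4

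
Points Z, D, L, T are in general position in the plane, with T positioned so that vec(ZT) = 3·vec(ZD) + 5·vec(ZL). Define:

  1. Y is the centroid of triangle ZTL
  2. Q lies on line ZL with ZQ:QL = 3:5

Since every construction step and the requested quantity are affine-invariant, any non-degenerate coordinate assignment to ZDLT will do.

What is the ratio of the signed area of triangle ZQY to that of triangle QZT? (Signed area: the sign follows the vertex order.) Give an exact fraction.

Work in coordinates with Z = (0, 0), D = (1, 0), L = (0, 1), T = (3, 5).
1. Y is the centroid of triangle ZTL ⇒ Y = (1, 2)
2. Q lies on line ZL with ZQ:QL = 3:5 ⇒ Q = (0, 3/8)
2·[ZQY] = -3/8, 2·[QZT] = 9/8
[ZQY]:[QZT] = -3/8:9/8 = -1/3

[ZQY]:[QZT] = -1/3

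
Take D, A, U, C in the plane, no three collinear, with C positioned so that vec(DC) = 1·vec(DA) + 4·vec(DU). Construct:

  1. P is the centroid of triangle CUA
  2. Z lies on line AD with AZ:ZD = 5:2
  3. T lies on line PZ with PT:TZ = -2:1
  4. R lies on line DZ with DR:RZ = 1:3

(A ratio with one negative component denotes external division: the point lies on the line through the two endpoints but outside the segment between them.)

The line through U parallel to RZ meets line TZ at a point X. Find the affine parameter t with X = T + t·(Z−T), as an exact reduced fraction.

Set D = (0, 0), A = (1, 0), U = (0, 1), C = (1, 4); any affine frame gives the same invariant.
1. P is the centroid of triangle CUA ⇒ P = (2/3, 5/3)
2. Z lies on line AD with AZ:ZD = 5:2 ⇒ Z = (2/7, 0)
3. T lies on line PZ with PT:TZ = -2:1 ⇒ T = (-2/21, -5/3)
4. R lies on line DZ with DR:RZ = 1:3 ⇒ R = (1/14, 0)
through U parallel to RZ: direction (3/14, 0); meets TZ at X = (18/35, 1)
X = T + t·(Z−T) with t = 8/5

t = 8/5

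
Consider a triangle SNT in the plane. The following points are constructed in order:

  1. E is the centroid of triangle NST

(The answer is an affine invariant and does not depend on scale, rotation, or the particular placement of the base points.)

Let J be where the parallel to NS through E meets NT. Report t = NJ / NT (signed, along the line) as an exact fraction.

t = 1/3

Work in coordinates with S = (0, 0), N = (1, 0), T = (0, 1).
1. E is the centroid of triangle NST ⇒ E = (1/3, 1/3)
through E parallel to NS: direction (-1, 0); meets NT at J = (2/3, 1/3)
J = N + t·(T−N) with t = 1/3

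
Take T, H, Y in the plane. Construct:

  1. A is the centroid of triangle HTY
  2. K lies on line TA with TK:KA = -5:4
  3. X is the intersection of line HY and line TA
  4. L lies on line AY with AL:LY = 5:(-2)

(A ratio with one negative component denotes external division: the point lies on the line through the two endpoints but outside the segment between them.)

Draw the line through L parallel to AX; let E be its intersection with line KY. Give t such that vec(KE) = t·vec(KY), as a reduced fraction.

t = 5/3

Assign T = (0, 0), H = (1, 0), Y = (0, 1) — the answer is frame-independent, so this choice is without loss of generality.
1. A is the centroid of triangle HTY ⇒ A = (1/3, 1/3)
2. K lies on line TA with TK:KA = -5:4 ⇒ K = (5/3, 5/3)
3. X is the intersection of line HY and line TA ⇒ X = (1/2, 1/2)
4. L lies on line AY with AL:LY = 5:(-2) ⇒ L = (-2/9, 13/9)
through L parallel to AX: direction (1/6, 1/6); meets KY at E = (-10/9, 5/9)
E = K + t·(Y−K) with t = 5/3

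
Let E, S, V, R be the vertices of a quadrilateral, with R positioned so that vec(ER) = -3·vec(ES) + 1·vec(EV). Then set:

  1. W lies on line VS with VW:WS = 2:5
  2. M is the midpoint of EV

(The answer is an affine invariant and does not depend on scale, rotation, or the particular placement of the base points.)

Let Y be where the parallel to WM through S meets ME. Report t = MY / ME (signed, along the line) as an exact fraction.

t = 5/2

Assign E = (0, 0), S = (1, 0), V = (0, 1), R = (-3, 1) — the answer is frame-independent, so this choice is without loss of generality.
1. W lies on line VS with VW:WS = 2:5 ⇒ W = (2/7, 5/7)
2. M is the midpoint of EV ⇒ M = (0, 1/2)
through S parallel to WM: direction (-2/7, -3/14); meets ME at Y = (0, -3/4)
Y = M + t·(E−M) with t = 5/2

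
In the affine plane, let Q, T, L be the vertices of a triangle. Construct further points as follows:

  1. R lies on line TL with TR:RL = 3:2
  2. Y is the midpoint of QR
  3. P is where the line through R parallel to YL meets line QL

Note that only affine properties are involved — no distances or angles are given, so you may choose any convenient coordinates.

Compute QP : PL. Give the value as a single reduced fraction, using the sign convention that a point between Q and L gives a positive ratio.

QP:PL = -2

Assign Q = (0, 0), T = (1, 0), L = (0, 1) — the answer is frame-independent, so this choice is without loss of generality.
1. R lies on line TL with TR:RL = 3:2 ⇒ R = (2/5, 3/5)
2. Y is the midpoint of QR ⇒ Y = (1/5, 3/10)
3. P is where the line through R parallel to YL meets line QL ⇒ P = (0, 2)
P = Q + t·(L−Q) with t = 2, so QP:PL = t:(1−t) = 2:-1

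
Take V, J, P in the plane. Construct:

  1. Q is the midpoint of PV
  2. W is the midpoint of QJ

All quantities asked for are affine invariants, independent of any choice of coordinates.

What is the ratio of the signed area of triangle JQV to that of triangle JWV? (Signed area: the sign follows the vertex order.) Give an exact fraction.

Choose coordinates V = (0, 0), J = (1, 0), P = (0, 1).
1. Q is the midpoint of PV ⇒ Q = (0, 1/2)
2. W is the midpoint of QJ ⇒ W = (1/2, 1/4)
2·[JQV] = 1/2, 2·[JWV] = 1/4
[JQV]:[JWV] = 1/2:1/4 = 2

[JQV]:[JWV] = 2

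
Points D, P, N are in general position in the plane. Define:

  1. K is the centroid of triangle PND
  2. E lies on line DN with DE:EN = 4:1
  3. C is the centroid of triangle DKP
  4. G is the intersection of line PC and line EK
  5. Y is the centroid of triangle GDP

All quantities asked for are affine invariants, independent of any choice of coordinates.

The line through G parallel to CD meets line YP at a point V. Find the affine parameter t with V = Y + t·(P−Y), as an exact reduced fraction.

Set D = (0, 0), P = (1, 0), N = (0, 1); any affine frame gives the same invariant.
1. K is the centroid of triangle PND ⇒ K = (1/3, 1/3)
2. E lies on line DN with DE:EN = 4:1 ⇒ E = (0, 4/5)
3. C is the centroid of triangle DKP ⇒ C = (4/9, 1/9)
4. G is the intersection of line PC and line EK ⇒ G = (1/2, 1/10)
5. Y is the centroid of triangle GDP ⇒ Y = (1/2, 1/30)
through G parallel to CD: direction (-4/9, -1/9); meets YP at V = (11/38, 9/190)
V = Y + t·(P−Y) with t = -8/19

t = -8/19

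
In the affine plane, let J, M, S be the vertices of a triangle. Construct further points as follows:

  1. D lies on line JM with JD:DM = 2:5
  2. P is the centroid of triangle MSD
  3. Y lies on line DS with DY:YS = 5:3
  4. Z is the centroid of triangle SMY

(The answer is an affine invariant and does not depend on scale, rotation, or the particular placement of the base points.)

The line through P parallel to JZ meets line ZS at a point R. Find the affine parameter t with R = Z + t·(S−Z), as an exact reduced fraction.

t = -55/186

Set J = (0, 0), M = (1, 0), S = (0, 1); any affine frame gives the same invariant.
1. D lies on line JM with JD:DM = 2:5 ⇒ D = (2/7, 0)
2. P is the centroid of triangle MSD ⇒ P = (3/7, 1/3)
3. Y lies on line DS with DY:YS = 5:3 ⇒ Y = (3/28, 5/8)
4. Z is the centroid of triangle SMY ⇒ Z = (31/84, 13/24)
through P parallel to JZ: direction (31/84, 13/24); meets ZS at R = (241/504, 1813/4464)
R = Z + t·(S−Z) with t = -55/186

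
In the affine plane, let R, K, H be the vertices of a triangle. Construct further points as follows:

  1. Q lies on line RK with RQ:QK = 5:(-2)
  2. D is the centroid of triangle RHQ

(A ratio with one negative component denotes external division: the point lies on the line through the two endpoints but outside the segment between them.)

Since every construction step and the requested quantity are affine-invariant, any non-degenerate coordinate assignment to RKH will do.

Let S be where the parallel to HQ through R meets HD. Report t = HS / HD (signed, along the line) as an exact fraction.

Work in coordinates with R = (0, 0), K = (1, 0), H = (0, 1).
1. Q lies on line RK with RQ:QK = 5:(-2) ⇒ Q = (5/3, 0)
2. D is the centroid of triangle RHQ ⇒ D = (5/9, 1/3)
through R parallel to HQ: direction (5/3, -1); meets HD at S = (5/3, -1)
S = H + t·(D−H) with t = 3

t = 3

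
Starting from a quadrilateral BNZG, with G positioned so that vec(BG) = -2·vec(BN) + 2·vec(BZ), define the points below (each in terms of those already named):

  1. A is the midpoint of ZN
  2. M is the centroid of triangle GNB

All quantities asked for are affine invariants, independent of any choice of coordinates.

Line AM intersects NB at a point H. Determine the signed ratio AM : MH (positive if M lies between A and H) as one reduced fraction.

AM:MH = -1/4

Choose coordinates B = (0, 0), N = (1, 0), Z = (0, 1), G = (-2, 2).
1. A is the midpoint of ZN ⇒ A = (1/2, 1/2)
2. M is the centroid of triangle GNB ⇒ M = (-1/3, 2/3)
line AM meets NB at H = (3, 0)
M = A + t·(H−A) with t = -1/3, so AM:MH = -1/3:4/3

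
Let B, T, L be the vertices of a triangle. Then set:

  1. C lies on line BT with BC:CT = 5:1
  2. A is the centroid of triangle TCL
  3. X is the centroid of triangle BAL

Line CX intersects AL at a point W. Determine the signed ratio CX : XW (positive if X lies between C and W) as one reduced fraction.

CX:XW = -8/11

Set B = (0, 0), T = (1, 0), L = (0, 1); any affine frame gives the same invariant.
1. C lies on line BT with BC:CT = 5:1 ⇒ C = (5/6, 0)
2. A is the centroid of triangle TCL ⇒ A = (11/18, 1/3)
3. X is the centroid of triangle BAL ⇒ X = (11/54, 4/9)
line CX meets AL at W = (77/72, -1/6)
X = C + t·(W−C) with t = -8/3, so CX:XW = -8/3:11/3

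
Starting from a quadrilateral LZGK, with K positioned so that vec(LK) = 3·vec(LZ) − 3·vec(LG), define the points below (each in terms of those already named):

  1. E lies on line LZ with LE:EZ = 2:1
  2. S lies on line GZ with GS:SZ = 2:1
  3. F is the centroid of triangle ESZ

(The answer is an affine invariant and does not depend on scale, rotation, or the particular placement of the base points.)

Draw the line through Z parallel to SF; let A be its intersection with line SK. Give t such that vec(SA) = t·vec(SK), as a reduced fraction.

Set L = (0, 0), Z = (1, 0), G = (0, 1), K = (3, -3); any affine frame gives the same invariant.
1. E lies on line LZ with LE:EZ = 2:1 ⇒ E = (2/3, 0)
2. S lies on line GZ with GS:SZ = 2:1 ⇒ S = (2/3, 1/3)
3. F is the centroid of triangle ESZ ⇒ F = (7/9, 1/9)
through Z parallel to SF: direction (1/9, -2/9); meets SK at A = (5/4, -1/2)
A = S + t·(K−S) with t = 1/4

t = 1/4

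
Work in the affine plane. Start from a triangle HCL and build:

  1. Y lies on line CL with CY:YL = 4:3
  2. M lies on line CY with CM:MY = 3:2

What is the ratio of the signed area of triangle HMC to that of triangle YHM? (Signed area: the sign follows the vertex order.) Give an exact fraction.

[HMC]:[YHM] = -3/2

Set H = (0, 0), C = (1, 0), L = (0, 1); any affine frame gives the same invariant.
1. Y lies on line CL with CY:YL = 4:3 ⇒ Y = (3/7, 4/7)
2. M lies on line CY with CM:MY = 3:2 ⇒ M = (23/35, 12/35)
2·[HMC] = -12/35, 2·[YHM] = 8/35
[HMC]:[YHM] = -12/35:8/35 = -3/2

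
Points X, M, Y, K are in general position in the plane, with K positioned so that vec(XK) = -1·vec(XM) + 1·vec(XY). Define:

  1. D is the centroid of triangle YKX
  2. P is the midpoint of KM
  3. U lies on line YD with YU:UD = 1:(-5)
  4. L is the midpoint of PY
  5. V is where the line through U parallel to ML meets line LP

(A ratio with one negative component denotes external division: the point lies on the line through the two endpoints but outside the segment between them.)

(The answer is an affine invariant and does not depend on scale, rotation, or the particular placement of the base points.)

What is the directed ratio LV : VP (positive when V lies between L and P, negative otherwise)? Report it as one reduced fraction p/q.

Choose coordinates X = (0, 0), M = (1, 0), Y = (0, 1), K = (-1, 1).
1. D is the centroid of triangle YKX ⇒ D = (-1/3, 2/3)
2. P is the midpoint of KM ⇒ P = (0, 1/2)
3. U lies on line YD with YU:UD = 1:(-5) ⇒ U = (1/12, 13/12)
4. L is the midpoint of PY ⇒ L = (0, 3/4)
5. V is where the line through U parallel to ML meets line LP ⇒ V = (0, 55/48)
V = L + t·(P−L) with t = -19/12, so LV:VP = t:(1−t) = -19/12:31/12

LV:VP = -19/31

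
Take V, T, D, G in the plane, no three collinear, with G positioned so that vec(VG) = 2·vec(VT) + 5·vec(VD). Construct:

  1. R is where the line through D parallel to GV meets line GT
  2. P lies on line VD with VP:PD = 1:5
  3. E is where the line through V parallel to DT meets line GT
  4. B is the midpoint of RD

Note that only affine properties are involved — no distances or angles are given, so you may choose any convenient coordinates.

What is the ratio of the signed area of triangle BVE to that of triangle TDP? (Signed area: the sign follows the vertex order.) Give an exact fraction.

[BVE]:[TDP] = 26/5

Choose coordinates V = (0, 0), T = (1, 0), D = (0, 1), G = (2, 5).
1. R is where the line through D parallel to GV meets line GT ⇒ R = (12/5, 7)
2. P lies on line VD with VP:PD = 1:5 ⇒ P = (0, 1/6)
3. E is where the line through V parallel to DT meets line GT ⇒ E = (5/6, -5/6)
4. B is the midpoint of RD ⇒ B = (6/5, 4)
2·[BVE] = 13/3, 2·[TDP] = 5/6
[BVE]:[TDP] = 13/3:5/6 = 26/5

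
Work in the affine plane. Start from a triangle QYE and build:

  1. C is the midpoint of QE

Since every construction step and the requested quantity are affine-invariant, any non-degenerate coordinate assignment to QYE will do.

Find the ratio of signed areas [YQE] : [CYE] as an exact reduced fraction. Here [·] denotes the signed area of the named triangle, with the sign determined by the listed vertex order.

[YQE]:[CYE] = -2

Assign Q = (0, 0), Y = (1, 0), E = (0, 1) — the answer is frame-independent, so this choice is without loss of generality.
1. C is the midpoint of QE ⇒ C = (0, 1/2)
2·[YQE] = -1, 2·[CYE] = 1/2
[YQE]:[CYE] = -1:1/2 = -2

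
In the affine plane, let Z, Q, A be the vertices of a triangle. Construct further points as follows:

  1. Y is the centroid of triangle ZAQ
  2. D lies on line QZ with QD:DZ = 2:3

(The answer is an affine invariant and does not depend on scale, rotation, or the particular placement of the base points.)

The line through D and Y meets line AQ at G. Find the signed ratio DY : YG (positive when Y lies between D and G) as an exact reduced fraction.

DY:YG = 1/5

Work in coordinates with Z = (0, 0), Q = (1, 0), A = (0, 1).
1. Y is the centroid of triangle ZAQ ⇒ Y = (1/3, 1/3)
2. D lies on line QZ with QD:DZ = 2:3 ⇒ D = (3/5, 0)
line DY meets AQ at G = (-1, 2)
Y = D + t·(G−D) with t = 1/6, so DY:YG = 1/6:5/6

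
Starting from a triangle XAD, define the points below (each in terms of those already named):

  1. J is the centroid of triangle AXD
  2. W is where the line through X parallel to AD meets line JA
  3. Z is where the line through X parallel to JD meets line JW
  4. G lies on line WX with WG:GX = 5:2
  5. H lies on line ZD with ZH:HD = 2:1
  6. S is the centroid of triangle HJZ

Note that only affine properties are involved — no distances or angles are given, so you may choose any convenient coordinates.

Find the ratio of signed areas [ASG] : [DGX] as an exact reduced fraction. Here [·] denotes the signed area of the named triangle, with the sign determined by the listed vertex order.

[ASG]:[DGX] = 97/54

Choose coordinates X = (0, 0), A = (1, 0), D = (0, 1).
1. J is the centroid of triangle AXD ⇒ J = (1/3, 1/3)
2. W is where the line through X parallel to AD meets line JA ⇒ W = (-1, 1)
3. Z is where the line through X parallel to JD meets line JW ⇒ Z = (-1/3, 2/3)
4. G lies on line WX with WG:GX = 5:2 ⇒ G = (-2/7, 2/7)
5. H lies on line ZD with ZH:HD = 2:1 ⇒ H = (-1/9, 8/9)
6. S is the centroid of triangle HJZ ⇒ S = (-1/27, 17/27)
2·[ASG] = 97/189, 2·[DGX] = 2/7
[ASG]:[DGX] = 97/189:2/7 = 97/54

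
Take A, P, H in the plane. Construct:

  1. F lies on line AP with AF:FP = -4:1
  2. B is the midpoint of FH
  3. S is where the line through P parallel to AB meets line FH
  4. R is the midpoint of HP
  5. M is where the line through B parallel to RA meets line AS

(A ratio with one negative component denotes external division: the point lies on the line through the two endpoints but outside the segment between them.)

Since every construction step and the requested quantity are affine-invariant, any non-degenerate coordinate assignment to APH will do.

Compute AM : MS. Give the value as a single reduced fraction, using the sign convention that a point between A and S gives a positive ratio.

Assign A = (0, 0), P = (1, 0), H = (0, 1) — the answer is frame-independent, so this choice is without loss of generality.
1. F lies on line AP with AF:FP = -4:1 ⇒ F = (4/3, 0)
2. B is the midpoint of FH ⇒ B = (2/3, 1/2)
3. S is where the line through P parallel to AB meets line FH ⇒ S = (7/6, 1/8)
4. R is the midpoint of HP ⇒ R = (1/2, 1/2)
5. M is where the line through B parallel to RA meets line AS ⇒ M = (14/75, 1/50)
M = A + t·(S−A) with t = 4/25, so AM:MS = t:(1−t) = 4/25:21/25

AM:MS = 4/21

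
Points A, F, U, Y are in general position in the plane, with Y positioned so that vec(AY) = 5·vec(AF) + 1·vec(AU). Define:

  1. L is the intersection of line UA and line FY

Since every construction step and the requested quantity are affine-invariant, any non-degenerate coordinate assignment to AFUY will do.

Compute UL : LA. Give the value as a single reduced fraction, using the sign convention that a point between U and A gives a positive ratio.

UL:LA = -5

Set A = (0, 0), F = (1, 0), U = (0, 1), Y = (5, 1); any affine frame gives the same invariant.
1. L is the intersection of line UA and line FY ⇒ L = (0, -1/4)
L = U + t·(A−U) with t = 5/4, so UL:LA = t:(1−t) = 5/4:-1/4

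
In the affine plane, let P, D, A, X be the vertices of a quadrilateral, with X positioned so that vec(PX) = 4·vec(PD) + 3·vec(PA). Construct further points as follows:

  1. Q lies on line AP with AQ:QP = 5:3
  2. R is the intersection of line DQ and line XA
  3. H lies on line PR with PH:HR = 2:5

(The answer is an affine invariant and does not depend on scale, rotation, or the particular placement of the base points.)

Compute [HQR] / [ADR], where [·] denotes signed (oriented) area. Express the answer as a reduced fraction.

Set P = (0, 0), D = (1, 0), A = (0, 1), X = (4, 3); any affine frame gives the same invariant.
1. Q lies on line AP with AQ:QP = 5:3 ⇒ Q = (0, 3/8)
2. R is the intersection of line DQ and line XA ⇒ R = (-5/7, 9/14)
3. H lies on line PR with PH:HR = 2:5 ⇒ H = (-10/49, 9/49)
2·[HQR] = 75/392, 2·[ADR] = -15/14
[HQR]:[ADR] = 75/392:-15/14 = -5/28

[HQR]:[ADR] = -5/28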